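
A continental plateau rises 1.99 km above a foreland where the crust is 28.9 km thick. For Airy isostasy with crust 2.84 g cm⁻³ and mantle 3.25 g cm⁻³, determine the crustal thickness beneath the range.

44.7 km

Root depth r = h ρ_c / (ρ_m − ρ_c) = 1.99 km × 2.84 / 0.41 = 13.78 km.
Total thickness = T + h + r = 28.9 km + 1.99 km + 13.78 km = 44.7 km.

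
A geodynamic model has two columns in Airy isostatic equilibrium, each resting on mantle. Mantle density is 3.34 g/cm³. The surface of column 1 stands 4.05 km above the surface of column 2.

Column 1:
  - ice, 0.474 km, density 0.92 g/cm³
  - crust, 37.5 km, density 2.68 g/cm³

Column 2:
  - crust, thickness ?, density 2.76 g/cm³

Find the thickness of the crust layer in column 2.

Take the compensation level at the base of the deeper column (depth z_c below the surface of column 1) and equate Σ ρ_i t_i down to z_c; mantle fills any gap and the z_c terms cancel.
Column 1: 0.474×0.92 + 37.5×2.68 + (z_c − 37.974)×3.34
Column 2: 4.05×0 + x×2.76 + (z_c − 4.05 − 0 − x)×3.34
The z_c×3.34 term appears on both sides and cancels. Collect the known terms of each column as K = Σ(ρt)_known − 3.34 × (depth of known layers): K_1 = 100.93608 − 3.34×37.974 = −25.89708; K_2 = 0 − 3.34×(4.05 + 0) = −13.527.
Balance: K_1 = K_2 − x×(3.34 − 2.76), so x = (K_2 − K_1)/(3.34 − 2.76) = 12.3701/0.58 = 21.3 km.

21.3 km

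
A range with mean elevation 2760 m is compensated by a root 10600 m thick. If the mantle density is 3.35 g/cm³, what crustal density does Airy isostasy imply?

ρ_c h = (ρ_m − ρ_c) r → ρ_c (h + r) = ρ_m r → ρ_c = ρ_m r / (h + r).
ρ_c = 3.35 × 10600 m / (2760 m + 10600 m) = 2.66 g/cm³.

2.66 g/cm³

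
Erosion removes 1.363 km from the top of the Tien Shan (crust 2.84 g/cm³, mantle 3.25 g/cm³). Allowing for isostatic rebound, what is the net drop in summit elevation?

Rebound u = e ρ_c/ρ_m = 1.363 km × 2.84/3.25 = 1.191 km.
Net surface drop = e − u = 1.363 km − 1.191 km = e (ρ_m − ρ_c)/ρ_m = 0.172 km.

0.172 km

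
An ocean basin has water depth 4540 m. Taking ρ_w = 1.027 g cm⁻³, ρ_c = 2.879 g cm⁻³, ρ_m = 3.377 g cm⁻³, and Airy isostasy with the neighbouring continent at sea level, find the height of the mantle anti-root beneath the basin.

Balancing pressure at the compensation depth: replacing crust with seawater at the top is compensated by replacing crust with mantle at the base: d (ρ_c − ρ_w) = a (ρ_m − ρ_c).
a = d (ρ_c − ρ_w)/(ρ_m − ρ_c) = 4540 m × 1.852/0.498 = 16900 m.

16900 m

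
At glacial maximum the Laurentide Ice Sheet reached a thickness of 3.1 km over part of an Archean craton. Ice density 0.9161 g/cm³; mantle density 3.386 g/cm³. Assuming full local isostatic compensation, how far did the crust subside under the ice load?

0.839 km

Isostatic balance requires: the ice load ρ_ice t is balanced by mantle displaced below, ρ_m s.
s = t ρ_ice / ρ_m = 3.1 km × 0.9161/3.386 = 0.839 km.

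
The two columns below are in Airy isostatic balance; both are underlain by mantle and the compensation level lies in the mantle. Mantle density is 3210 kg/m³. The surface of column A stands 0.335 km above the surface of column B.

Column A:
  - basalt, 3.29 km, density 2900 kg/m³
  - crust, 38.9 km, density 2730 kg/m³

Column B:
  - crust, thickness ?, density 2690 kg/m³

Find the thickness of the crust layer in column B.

35.8 km

Take the compensation level at the base of the deeper column (depth z_c below the surface of column A) and equate Σ ρ_i t_i down to z_c; mantle fills any gap and the z_c terms cancel.
Column A: 3.29×2900 + 38.9×2730 + (z_c − 42.19)×3210
Column B: 0.335×0 + x×2690 + (z_c − 0.335 − 0 − x)×3210
The z_c×3210 term appears on both sides and cancels. Collect the known terms of each column as K = Σ(ρt)_known − 3210 × (depth of known layers): K_A = 115738 − 3210×42.19 = −19691.9; K_B = 0 − 3210×(0.335 + 0) = −1075.35.
Balance: K_A = K_B − x×(3210 − 2690), so x = (K_B − K_A)/(3210 − 2690) = 18616.5/520 = 35.8 km.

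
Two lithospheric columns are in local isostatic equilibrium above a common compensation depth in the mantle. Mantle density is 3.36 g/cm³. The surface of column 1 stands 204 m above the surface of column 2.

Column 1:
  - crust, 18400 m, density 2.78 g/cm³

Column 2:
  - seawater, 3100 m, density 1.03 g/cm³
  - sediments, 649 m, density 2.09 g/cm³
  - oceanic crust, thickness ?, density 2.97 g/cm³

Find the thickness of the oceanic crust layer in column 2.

Take the compensation level at the base of the deeper column (depth z_c below the surface of column 1) and equate Σ ρ_i t_i down to z_c; mantle fills any gap and the z_c terms cancel.
Column 1: 18400×2.78 + (z_c − 18400)×3.36
Column 2: 204×0 + 3100×1.03 + 649×2.09 + x×2.97 + (z_c − 204 − 3749 − x)×3.36
The z_c×3.36 term appears on both sides and cancels. Collect the known terms of each column as K = Σ(ρt)_known − 3.36 × (depth of known layers): K_1 = 51152 − 3.36×18400 = −10672; K_2 = 4549.41 − 3.36×(204 + 3749) = −8732.67.
Balance: K_1 = K_2 − x×(3.36 − 2.97), so x = (K_2 − K_1)/(3.36 − 2.97) = 1939.33/0.39 = 4970 m.

4970 m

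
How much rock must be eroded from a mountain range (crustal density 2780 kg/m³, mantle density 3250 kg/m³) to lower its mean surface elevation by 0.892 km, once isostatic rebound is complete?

Net drop Δ = e − u = e − e ρ_c/ρ_m = e (ρ_m − ρ_c)/ρ_m.
e = Δ ρ_m/(ρ_m − ρ_c) = 0.892 km × 3250/470 = 6.17 km.

6.17 km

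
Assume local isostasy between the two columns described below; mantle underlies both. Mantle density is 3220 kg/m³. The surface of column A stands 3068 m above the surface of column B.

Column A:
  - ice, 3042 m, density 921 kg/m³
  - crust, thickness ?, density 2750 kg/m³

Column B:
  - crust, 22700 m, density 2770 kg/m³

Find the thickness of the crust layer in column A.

Take the compensation level at the base of the deeper column (depth z_c below the surface of column A) and equate Σ ρ_i t_i down to z_c; mantle fills any gap and the z_c terms cancel.
Column A: 3042×921 + x×2750 + (z_c − 3042 − x)×3220
Column B: 3068×0 + 22700×2770 + (z_c − 3068 − 22700)×3220
The z_c×3220 term appears on both sides and cancels. Collect the known terms of each column as K = Σ(ρt)_known − 3220 × (depth of known layers): K_A = 2801682 − 3220×3042 = −6993558; K_B = 62879000 − 3220×(3068 + 22700) = −20093960.
Balance: K_A − x×(3220 − 2750) = K_B, so x = (K_A − K_B)/(3220 − 2750) = 13100400/470 = 27900 m.

27900 m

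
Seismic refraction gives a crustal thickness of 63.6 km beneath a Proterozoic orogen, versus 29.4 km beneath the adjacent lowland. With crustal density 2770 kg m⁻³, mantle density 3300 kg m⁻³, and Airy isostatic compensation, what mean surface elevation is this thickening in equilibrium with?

Excess crust Δ = 63.6 km − 29.4 km = 34.2 km, split between elevation h and root r with h + r = Δ.
Airy balance ρ_c h = (ρ_m − ρ_c) r gives r = h ρ_c/(ρ_m − ρ_c), so h (1 + ρ_c/(ρ_m − ρ_c)) = Δ, i.e. h = Δ (ρ_m − ρ_c)/ρ_m.
h = 34.2 km × 530/3300 = 5.49 km.

5.49 km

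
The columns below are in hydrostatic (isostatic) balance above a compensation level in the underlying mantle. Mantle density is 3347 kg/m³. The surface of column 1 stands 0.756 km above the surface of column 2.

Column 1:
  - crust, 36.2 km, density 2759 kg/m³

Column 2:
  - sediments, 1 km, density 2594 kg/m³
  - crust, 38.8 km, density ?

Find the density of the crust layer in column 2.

2880 kg/m³

Take the compensation level at the base of the deeper column (depth z_c below the surface of column 1) and equate Σ ρ_i t_i down to z_c; mantle fills any gap and the z_c terms cancel.
Column 1: 36.2×2759 + (z_c − 36.2)×3347
Column 2: 0.756×0 + 1×2594 + 38.8×ρ + (z_c − 0.756 − 39.8)×3347
The z_c×3347 term appears on both sides and cancels. Collect the known terms of each column as K = Σ(ρt)_known − 3347 × (depth of known layers): K_1 = 99875.8 − 3347×36.2 = −21285.6; K_2 = 2594 − 3347×(0.756 + 39.8) = −133146.932.
Balance: K_1 = K_2 + 38.8×ρ, so ρ = (K_1 − K_2)/38.8 = 111861/38.8 = 2880 kg/m³.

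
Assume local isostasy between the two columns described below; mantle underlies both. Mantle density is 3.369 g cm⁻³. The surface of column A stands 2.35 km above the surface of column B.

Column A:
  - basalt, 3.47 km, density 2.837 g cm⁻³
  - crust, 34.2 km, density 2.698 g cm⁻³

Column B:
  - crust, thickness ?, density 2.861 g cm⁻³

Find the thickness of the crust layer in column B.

Take the compensation level at the base of the deeper column (depth z_c below the surface of column A) and equate Σ ρ_i t_i down to z_c; mantle fills any gap and the z_c terms cancel.
Column A: 3.47×2.837 + 34.2×2.698 + (z_c − 37.67)×3.369
Column B: 2.35×0 + x×2.861 + (z_c − 2.35 − 0 − x)×3.369
The z_c×3.369 term appears on both sides and cancels. Collect the known terms of each column as K = Σ(ρt)_known − 3.369 × (depth of known layers): K_A = 102.11599 − 3.369×37.67 = −24.79424; K_B = 0 − 3.369×(2.35 + 0) = −7.91715.
Balance: K_A = K_B − x×(3.369 − 2.861), so x = (K_B − K_A)/(3.369 − 2.861) = 16.8771/0.508 = 33.2 km.

33.2 km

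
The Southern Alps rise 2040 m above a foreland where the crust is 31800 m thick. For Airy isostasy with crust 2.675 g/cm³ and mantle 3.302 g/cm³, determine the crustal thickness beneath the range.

Root depth r = h ρ_c / (ρ_m − ρ_c) = 2040 m × 2.675 / 0.627 = 8703 m.
Total thickness = T + h + r = 31800 m + 2040 m + 8703 m = 42500 m.

42500 m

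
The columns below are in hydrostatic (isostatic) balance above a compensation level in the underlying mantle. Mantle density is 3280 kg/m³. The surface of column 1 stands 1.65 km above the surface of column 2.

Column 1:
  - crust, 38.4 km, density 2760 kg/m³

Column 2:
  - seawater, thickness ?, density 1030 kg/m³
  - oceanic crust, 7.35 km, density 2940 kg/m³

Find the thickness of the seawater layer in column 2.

Take the compensation level at the base of the deeper column (depth z_c below the surface of column 1) and equate Σ ρ_i t_i down to z_c; mantle fills any gap and the z_c terms cancel.
Column 1: 38.4×2760 + (z_c − 38.4)×3280
Column 2: 1.65×0 + x×1030 + 7.35×2940 + (z_c − 1.65 − 7.35 − x)×3280
The z_c×3280 term appears on both sides and cancels. Collect the known terms of each column as K = Σ(ρt)_known − 3280 × (depth of known layers): K_1 = 105984 − 3280×38.4 = −19968; K_2 = 21609 − 3280×(1.65 + 7.35) = −7911.
Balance: K_1 = K_2 − x×(3280 − 1030), so x = (K_2 − K_1)/(3280 − 1030) = 12057/2250 = 5.36 km.

5.36 km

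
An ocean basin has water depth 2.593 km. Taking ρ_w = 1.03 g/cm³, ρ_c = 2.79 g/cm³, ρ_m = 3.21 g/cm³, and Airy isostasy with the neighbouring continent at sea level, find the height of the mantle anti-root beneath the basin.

Equating mass per unit area of the two columns: replacing crust with seawater at the top is compensated by replacing crust with mantle at the base: d (ρ_c − ρ_w) = a (ρ_m − ρ_c).
a = d (ρ_c − ρ_w)/(ρ_m − ρ_c) = 2.593 km × 1.76/0.42 = 10.9 km.

10.9 km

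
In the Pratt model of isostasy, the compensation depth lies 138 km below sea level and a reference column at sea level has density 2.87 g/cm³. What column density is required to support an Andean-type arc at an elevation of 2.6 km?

Pratt balance: ρ_ref D = ρ (D + h).
ρ = ρ_ref D/(D + h) = 2.87 × 138 km/(138 km + 2.6 km) = 2.82 g/cm³.

2.82 g/cm³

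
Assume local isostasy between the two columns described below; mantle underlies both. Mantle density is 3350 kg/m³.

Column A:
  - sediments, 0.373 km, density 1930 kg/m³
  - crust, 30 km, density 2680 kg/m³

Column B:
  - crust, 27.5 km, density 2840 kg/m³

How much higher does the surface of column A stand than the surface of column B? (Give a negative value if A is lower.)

1.97 km

For any compensation level in the mantle, the mantle terms cancel and isostasy reduces to e = (Σt_A − Σt_B) − (Σ(ρt)_A − Σ(ρt)_B) / ρ_m.
Σt_A = 30.373 km; Σt_B = 27.5 km; Σ(ρt)_A = 81119.89; Σ(ρt)_B = 78100 (in km·kg/m³).
e = (30.373 − 27.5) − (81119.89 − 78100) / 3350 = 1.97 km.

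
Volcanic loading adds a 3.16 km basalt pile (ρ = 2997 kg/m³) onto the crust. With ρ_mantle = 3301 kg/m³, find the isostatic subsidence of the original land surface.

2.87 km

Subaerial loading: s = t ρ_load / ρ_m.
s = 3.16 km × 2997/3301 = 2.87 km.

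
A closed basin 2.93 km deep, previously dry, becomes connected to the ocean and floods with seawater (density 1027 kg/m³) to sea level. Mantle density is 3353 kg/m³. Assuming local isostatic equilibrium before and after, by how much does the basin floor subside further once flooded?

1.29 km

After flooding the water column is d + s deep. Its weight must equal the weight of mantle displaced by the extra subsidence s: (d + s) ρ_w = s ρ_m.
s = d ρ_w / (ρ_m − ρ_w) = 2.93 km × 1027/(3353 − 1027) = 1.29 km.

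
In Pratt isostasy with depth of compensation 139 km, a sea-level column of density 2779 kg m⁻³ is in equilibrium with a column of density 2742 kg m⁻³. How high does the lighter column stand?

1.88 km

ρ_ref D = ρ (D + h) → h = D (ρ_ref − ρ)/ρ.
h = 139 km × (2779 − 2742)/2742 = 1.88 km.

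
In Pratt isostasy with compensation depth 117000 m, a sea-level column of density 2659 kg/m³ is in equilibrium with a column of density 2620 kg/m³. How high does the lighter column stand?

1740 m

ρ_ref D = ρ (D + h) → h = D (ρ_ref − ρ)/ρ.
h = 117000 m × (2659 − 2620)/2620 = 1740 m.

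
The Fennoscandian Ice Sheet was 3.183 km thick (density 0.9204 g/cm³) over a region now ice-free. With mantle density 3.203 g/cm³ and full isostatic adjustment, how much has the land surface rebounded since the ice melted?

0.915 km

Removing the load lets mantle flow back in; uplift u satisfies ρ_ice t = ρ_m u.
u = t ρ_ice/ρ_m = 3.183 km × 0.9204/3.203 = 0.915 km.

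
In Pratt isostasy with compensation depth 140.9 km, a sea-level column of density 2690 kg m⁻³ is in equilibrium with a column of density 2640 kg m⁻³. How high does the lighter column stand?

ρ_ref D = ρ (D + h) → h = D (ρ_ref − ρ)/ρ.
h = 140.9 km × (2690 − 2640)/2640 = 2.67 km.

2.67 km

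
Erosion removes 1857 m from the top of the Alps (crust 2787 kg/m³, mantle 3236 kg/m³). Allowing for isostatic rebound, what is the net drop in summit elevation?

258 m

Rebound u = e ρ_c/ρ_m = 1857 m × 2787/3236 = 1599 m.
Net surface drop = e − u = 1857 m − 1599 m = e (ρ_m − ρ_c)/ρ_m = 258 m.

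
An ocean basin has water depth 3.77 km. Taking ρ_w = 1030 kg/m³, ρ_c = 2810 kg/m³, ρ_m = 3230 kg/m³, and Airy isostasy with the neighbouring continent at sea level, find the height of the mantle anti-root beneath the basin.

16 km

Balancing pressure at the compensation depth: replacing crust with seawater at the top is compensated by replacing crust with mantle at the base: d (ρ_c − ρ_w) = a (ρ_m − ρ_c).
a = d (ρ_c − ρ_w)/(ρ_m − ρ_c) = 3.77 km × 1780/420 = 16 km.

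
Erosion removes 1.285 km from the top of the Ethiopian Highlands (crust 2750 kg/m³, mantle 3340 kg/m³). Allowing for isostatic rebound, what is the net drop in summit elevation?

0.227 km

Rebound u = e ρ_c/ρ_m = 1.285 km × 2750/3340 = 1.058 km.
Net surface drop = e − u = 1.285 km − 1.058 km = e (ρ_m − ρ_c)/ρ_m = 0.227 km.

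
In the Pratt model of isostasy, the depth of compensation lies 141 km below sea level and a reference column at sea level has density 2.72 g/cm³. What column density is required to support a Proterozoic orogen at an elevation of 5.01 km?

2.63 g/cm³

Pratt balance: ρ_ref D = ρ (D + h).
ρ = ρ_ref D/(D + h) = 2.72 × 141 km/(141 km + 5.01 km) = 2.63 g/cm³.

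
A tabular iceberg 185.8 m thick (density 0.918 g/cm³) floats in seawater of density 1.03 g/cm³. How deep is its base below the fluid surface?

166 m

Draft d = t ρ_obj/ρ_fluid = 185.8 m × 0.918/1.03 = 166 m.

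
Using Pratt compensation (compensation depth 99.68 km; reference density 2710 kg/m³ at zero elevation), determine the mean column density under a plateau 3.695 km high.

Pratt balance: ρ_ref D = ρ (D + h).
ρ = ρ_ref D/(D + h) = 2710 × 99.68 km/(99.68 km + 3.695 km) = 2610 kg/m³.

2610 kg/m³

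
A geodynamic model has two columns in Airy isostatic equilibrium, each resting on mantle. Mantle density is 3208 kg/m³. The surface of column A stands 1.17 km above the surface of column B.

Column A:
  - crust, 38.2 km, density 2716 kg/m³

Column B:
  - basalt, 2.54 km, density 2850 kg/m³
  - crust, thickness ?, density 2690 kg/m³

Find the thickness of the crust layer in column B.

27.3 km

Take the compensation level at the base of the deeper column (depth z_c below the surface of column A) and equate Σ ρ_i t_i down to z_c; mantle fills any gap and the z_c terms cancel.
Column A: 38.2×2716 + (z_c − 38.2)×3208
Column B: 1.17×0 + 2.54×2850 + x×2690 + (z_c − 1.17 − 2.54 − x)×3208
The z_c×3208 term appears on both sides and cancels. Collect the known terms of each column as K = Σ(ρt)_known − 3208 × (depth of known layers): K_A = 103751.2 − 3208×38.2 = −18794.4; K_B = 7239 − 3208×(1.17 + 2.54) = −4662.68.
Balance: K_A = K_B − x×(3208 − 2690), so x = (K_B − K_A)/(3208 − 2690) = 14131.7/518 = 27.3 km.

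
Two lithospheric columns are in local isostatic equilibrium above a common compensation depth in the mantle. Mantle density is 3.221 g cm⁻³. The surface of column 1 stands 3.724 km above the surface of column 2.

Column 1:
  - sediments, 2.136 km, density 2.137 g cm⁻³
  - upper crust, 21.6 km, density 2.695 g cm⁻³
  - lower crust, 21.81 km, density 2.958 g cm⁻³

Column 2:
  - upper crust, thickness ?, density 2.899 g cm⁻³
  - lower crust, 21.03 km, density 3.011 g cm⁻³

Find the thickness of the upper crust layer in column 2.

Take the compensation level at the base of the deeper column (depth z_c below the surface of column 1) and equate Σ ρ_i t_i down to z_c; mantle fills any gap and the z_c terms cancel.
Column 1: 2.136×2.137 + 21.6×2.695 + 21.81×2.958 + (z_c − 45.546)×3.221
Column 2: 3.724×0 + x×2.899 + 21.03×3.011 + (z_c − 3.724 − 21.03 − x)×3.221
The z_c×3.221 term appears on both sides and cancels. Collect the known terms of each column as K = Σ(ρt)_known − 3.221 × (depth of known layers): K_1 = 127.290612 − 3.221×45.546 = −19.413054; K_2 = 63.32133 − 3.221×(3.724 + 21.03) = −16.411304.
Balance: K_1 = K_2 − x×(3.221 − 2.899), so x = (K_2 − K_1)/(3.221 − 2.899) = 3.00175/0.322 = 9.32 km.

9.32 km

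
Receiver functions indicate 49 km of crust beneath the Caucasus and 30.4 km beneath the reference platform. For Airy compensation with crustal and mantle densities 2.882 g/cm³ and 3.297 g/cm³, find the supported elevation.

Excess crust Δ = 49 km − 30.4 km = 18.6 km, split between elevation h and root r with h + r = Δ.
Airy balance ρ_c h = (ρ_m − ρ_c) r gives r = h ρ_c/(ρ_m − ρ_c), so h (1 + ρ_c/(ρ_m − ρ_c)) = Δ, i.e. h = Δ (ρ_m − ρ_c)/ρ_m.
h = 18.6 km × 0.415/3.297 = 2.34 km.

2.34 km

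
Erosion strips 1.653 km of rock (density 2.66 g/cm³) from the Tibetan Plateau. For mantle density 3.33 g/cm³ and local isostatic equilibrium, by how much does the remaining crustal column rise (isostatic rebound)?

Unloading: uplift u = e ρ_c/ρ_m = 1.653 km × 2.66/3.33 = 1.32 km.

1.32 km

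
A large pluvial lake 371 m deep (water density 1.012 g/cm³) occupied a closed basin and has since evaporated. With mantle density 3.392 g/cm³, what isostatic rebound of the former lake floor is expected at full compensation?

111 m

u = d ρ_w/ρ_m = 371 m × 1.012/3.392 = 111 m.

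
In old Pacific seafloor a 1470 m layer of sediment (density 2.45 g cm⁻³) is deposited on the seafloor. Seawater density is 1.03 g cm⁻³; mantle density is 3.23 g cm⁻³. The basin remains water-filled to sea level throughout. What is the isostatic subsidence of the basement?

Submarine loading: the sediment displaces seawater, and the subsidence is in turn flooded, so s (ρ_m − ρ_w) = t (ρ_sed − ρ_w).
s = 1470 m × (2.45 − 1.03) / (3.23 − 1.03) = 949 m.

949 m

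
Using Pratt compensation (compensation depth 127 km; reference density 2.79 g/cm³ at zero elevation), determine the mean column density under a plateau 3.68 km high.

2.71 g/cm³

Pratt balance: ρ_ref D = ρ (D + h).
ρ = ρ_ref D/(D + h) = 2.79 × 127 km/(127 km + 3.68 km) = 2.71 g/cm³.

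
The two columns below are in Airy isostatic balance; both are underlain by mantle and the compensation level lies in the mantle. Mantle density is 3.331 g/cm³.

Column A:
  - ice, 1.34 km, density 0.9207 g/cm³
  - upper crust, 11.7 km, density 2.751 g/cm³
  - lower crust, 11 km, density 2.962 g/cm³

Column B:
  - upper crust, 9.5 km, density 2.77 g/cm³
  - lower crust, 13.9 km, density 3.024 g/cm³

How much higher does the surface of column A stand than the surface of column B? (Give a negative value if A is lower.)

1.34 km

For any compensation level in the mantle, the mantle terms cancel and isostasy reduces to e = (Σt_A − Σt_B) − (Σ(ρt)_A − Σ(ρt)_B) / ρ_m.
Σt_A = 24.04 km; Σt_B = 23.4 km; Σ(ρt)_A = 66.002438; Σ(ρt)_B = 68.3486 (in km·g/cm³).
e = (24.04 − 23.4) − (66.002438 − 68.3486) / 3.331 = 1.34 km.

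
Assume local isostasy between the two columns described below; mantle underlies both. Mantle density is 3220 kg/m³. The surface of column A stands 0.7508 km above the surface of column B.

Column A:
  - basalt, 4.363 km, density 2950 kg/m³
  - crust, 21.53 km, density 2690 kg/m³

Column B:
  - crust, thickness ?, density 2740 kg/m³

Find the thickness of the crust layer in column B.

Take the compensation level at the base of the deeper column (depth z_c below the surface of column A) and equate Σ ρ_i t_i down to z_c; mantle fills any gap and the z_c terms cancel.
Column A: 4.363×2950 + 21.53×2690 + (z_c − 25.893)×3220
Column B: 0.7508×0 + x×2740 + (z_c − 0.7508 − 0 − x)×3220
The z_c×3220 term appears on both sides and cancels. Collect the known terms of each column as K = Σ(ρt)_known − 3220 × (depth of known layers): K_A = 70786.55 − 3220×25.893 = −12588.91; K_B = 0 − 3220×(0.7508 + 0) = −2417.576.
Balance: K_A = K_B − x×(3220 − 2740), so x = (K_B − K_A)/(3220 − 2740) = 10171.3/480 = 21.2 km.

21.2 km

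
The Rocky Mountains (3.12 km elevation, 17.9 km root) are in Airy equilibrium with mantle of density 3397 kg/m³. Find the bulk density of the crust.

ρ_c h = (ρ_m − ρ_c) r → ρ_c (h + r) = ρ_m r → ρ_c = ρ_m r / (h + r).
ρ_c = 3397 × 17.9 km / (3.12 km + 17.9 km) = 2890 kg/m³.

2890 kg/m³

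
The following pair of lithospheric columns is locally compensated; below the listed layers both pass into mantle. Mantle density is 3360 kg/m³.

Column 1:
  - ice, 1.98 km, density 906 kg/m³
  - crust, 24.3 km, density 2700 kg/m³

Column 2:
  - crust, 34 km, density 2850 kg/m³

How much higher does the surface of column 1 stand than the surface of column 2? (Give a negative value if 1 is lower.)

1.06 km

For any compensation level in the mantle, the mantle terms cancel and isostasy reduces to e = (Σt_1 − Σt_2) − (Σ(ρt)_1 − Σ(ρt)_2) / ρ_m.
Σt_1 = 26.28 km; Σt_2 = 34 km; Σ(ρt)_1 = 67403.88; Σ(ρt)_2 = 96900 (in km·kg/m³).
e = (26.28 − 34) − (67403.88 − 96900) / 3360 = 1.06 km.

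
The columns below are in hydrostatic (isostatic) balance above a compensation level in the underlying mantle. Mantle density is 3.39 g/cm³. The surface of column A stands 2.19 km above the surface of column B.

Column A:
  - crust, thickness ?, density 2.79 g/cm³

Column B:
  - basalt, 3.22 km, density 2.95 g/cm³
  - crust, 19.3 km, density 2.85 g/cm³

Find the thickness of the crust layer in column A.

Take the compensation level at the base of the deeper column (depth z_c below the surface of column A) and equate Σ ρ_i t_i down to z_c; mantle fills any gap and the z_c terms cancel.
Column A: x×2.79 + (z_c − 0 − x)×3.39
Column B: 2.19×0 + 3.22×2.95 + 19.3×2.85 + (z_c − 2.19 − 22.52)×3.39
The z_c×3.39 term appears on both sides and cancels. Collect the known terms of each column as K = Σ(ρt)_known − 3.39 × (depth of known layers): K_A = 0 − 3.39×0 = 0; K_B = 64.504 − 3.39×(2.19 + 22.52) = −19.2629.
Balance: K_A − x×(3.39 − 2.79) = K_B, so x = (K_A − K_B)/(3.39 − 2.79) = 19.2629/0.6 = 32.1 km.

32.1 km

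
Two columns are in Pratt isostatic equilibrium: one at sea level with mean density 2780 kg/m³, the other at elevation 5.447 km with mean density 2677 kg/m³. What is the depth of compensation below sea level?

142 km

ρ_ref D = ρ (D + h) → D (ρ_ref − ρ) = ρ h.
D = ρ h/(ρ_ref − ρ) = 2677 × 5.447 km/(2780 − 2677) = 142 km.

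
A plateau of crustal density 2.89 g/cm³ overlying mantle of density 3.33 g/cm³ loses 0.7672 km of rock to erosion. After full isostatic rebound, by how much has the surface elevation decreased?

Rebound u = e ρ_c/ρ_m = 0.7672 km × 2.89/3.33 = 0.6658 km.
Net surface drop = e − u = 0.7672 km − 0.6658 km = e (ρ_m − ρ_c)/ρ_m = 0.101 km.

0.101 km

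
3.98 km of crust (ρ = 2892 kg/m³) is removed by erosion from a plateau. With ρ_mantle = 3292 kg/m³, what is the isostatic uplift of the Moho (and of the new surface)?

3.5 km

Unloading: uplift u = e ρ_c/ρ_m = 3.98 km × 2892/3292 = 3.5 km.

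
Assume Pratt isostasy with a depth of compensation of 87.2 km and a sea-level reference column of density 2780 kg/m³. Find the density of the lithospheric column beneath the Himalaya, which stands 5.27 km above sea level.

2620 kg/m³

Pratt balance: ρ_ref D = ρ (D + h).
ρ = ρ_ref D/(D + h) = 2780 × 87.2 km/(87.2 km + 5.27 km) = 2620 kg/m³.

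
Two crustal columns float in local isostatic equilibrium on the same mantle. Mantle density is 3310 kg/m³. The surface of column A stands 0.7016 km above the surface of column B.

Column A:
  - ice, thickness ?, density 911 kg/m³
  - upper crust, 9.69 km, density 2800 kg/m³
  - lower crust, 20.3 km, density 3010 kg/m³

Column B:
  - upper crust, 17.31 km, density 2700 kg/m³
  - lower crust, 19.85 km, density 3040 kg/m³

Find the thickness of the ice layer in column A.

Take the compensation level at the base of the deeper column (depth z_c below the surface of column A) and equate Σ ρ_i t_i down to z_c; mantle fills any gap and the z_c terms cancel.
Column A: x×911 + 9.69×2800 + 20.3×3010 + (z_c − 29.99 − x)×3310
Column B: 0.7016×0 + 17.31×2700 + 19.85×3040 + (z_c − 0.7016 − 37.16)×3310
The z_c×3310 term appears on both sides and cancels. Collect the known terms of each column as K = Σ(ρt)_known − 3310 × (depth of known layers): K_A = 88235 − 3310×29.99 = −11031.9; K_B = 107081 − 3310×(0.7016 + 37.16) = −18240.896.
Balance: K_A − x×(3310 − 911) = K_B, so x = (K_A − K_B)/(3310 − 911) = 7209/2399 = 3.01 km.

3.01 km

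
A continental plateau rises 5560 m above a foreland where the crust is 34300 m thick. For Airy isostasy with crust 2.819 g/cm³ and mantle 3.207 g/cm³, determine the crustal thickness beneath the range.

80300 m

Root depth r = h ρ_c / (ρ_m − ρ_c) = 5560 m × 2.819 / 0.388 = 40400 m.
Total thickness = T + h + r = 34300 m + 5560 m + 40400 m = 80300 m.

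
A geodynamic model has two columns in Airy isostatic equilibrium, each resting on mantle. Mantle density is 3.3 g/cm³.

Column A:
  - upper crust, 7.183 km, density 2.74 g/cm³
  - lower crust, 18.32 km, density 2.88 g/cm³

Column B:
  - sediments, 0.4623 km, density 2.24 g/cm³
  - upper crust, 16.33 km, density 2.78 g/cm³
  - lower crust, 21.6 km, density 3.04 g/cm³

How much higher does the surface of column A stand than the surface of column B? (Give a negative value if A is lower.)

For any compensation level in the mantle, the mantle terms cancel and isostasy reduces to e = (Σt_A − Σt_B) − (Σ(ρt)_A − Σ(ρt)_B) / ρ_m.
Σt_A = 25.503 km; Σt_B = 38.3923 km; Σ(ρt)_A = 72.44302; Σ(ρt)_B = 112.096952 (in km·g/cm³).
e = (25.503 − 38.3923) − (72.44302 − 112.096952) / 3.3 = −0.873 km.

−0.873 km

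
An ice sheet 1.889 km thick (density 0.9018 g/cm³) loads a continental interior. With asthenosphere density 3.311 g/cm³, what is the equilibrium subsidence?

In Airy isostatic equilibrium: the ice load ρ_ice t is balanced by mantle displaced below, ρ_m s.
s = t ρ_ice / ρ_m = 1.889 km × 0.9018/3.311 = 0.514 km.

0.514 km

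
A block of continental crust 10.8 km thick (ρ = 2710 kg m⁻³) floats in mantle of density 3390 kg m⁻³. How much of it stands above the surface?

2.17 km

Floating equilibrium: submerged depth d = t ρ_obj/ρ_fluid = 10.8 km × 2710/3390 = 8.634 km.
Freeboard = t − d = 10.8 km − 8.634 km = 2.17 km.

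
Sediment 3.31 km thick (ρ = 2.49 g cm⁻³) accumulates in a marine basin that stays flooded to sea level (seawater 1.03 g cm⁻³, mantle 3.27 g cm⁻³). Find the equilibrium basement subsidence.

Submarine loading: the sediment displaces seawater, and the subsidence is in turn flooded, so s (ρ_m − ρ_w) = t (ρ_sed − ρ_w).
s = 3.31 km × (2.49 − 1.03) / (3.27 − 1.03) = 2.16 km.

2.16 km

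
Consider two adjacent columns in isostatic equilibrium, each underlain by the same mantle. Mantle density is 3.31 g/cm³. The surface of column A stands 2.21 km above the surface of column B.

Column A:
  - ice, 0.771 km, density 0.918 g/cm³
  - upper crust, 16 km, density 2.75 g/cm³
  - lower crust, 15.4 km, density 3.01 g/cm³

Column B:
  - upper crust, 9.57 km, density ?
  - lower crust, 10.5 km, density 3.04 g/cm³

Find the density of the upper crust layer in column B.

Take the compensation level at the base of the deeper column (depth z_c below the surface of column A) and equate Σ ρ_i t_i down to z_c; mantle fills any gap and the z_c terms cancel.
Column A: 0.771×0.918 + 16×2.75 + 15.4×3.01 + (z_c − 32.171)×3.31
Column B: 2.21×0 + 9.57×ρ + 10.5×3.04 + (z_c − 2.21 − 20.07)×3.31
The z_c×3.31 term appears on both sides and cancels. Collect the known terms of each column as K = Σ(ρt)_known − 3.31 × (depth of known layers): K_A = 91.061778 − 3.31×32.171 = −15.424232; K_B = 31.92 − 3.31×(2.21 + 20.07) = −41.8268.
Balance: K_A = K_B + 9.57×ρ, so ρ = (K_A − K_B)/9.57 = 26.4026/9.57 = 2.76 g/cm³.

2.76 g/cm³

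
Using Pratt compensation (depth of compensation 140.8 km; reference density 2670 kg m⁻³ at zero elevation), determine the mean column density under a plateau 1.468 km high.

Pratt balance: ρ_ref D = ρ (D + h).
ρ = ρ_ref D/(D + h) = 2670 × 140.8 km/(140.8 km + 1.468 km) = 2640 kg m⁻³.

2640 kg m⁻³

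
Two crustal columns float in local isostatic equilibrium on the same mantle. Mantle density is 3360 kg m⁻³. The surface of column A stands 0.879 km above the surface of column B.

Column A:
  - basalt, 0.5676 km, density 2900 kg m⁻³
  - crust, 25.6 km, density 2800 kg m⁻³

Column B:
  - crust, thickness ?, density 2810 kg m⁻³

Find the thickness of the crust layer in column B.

21.2 km

Take the compensation level at the base of the deeper column (depth z_c below the surface of column A) and equate Σ ρ_i t_i down to z_c; mantle fills any gap and the z_c terms cancel.
Column A: 0.5676×2900 + 25.6×2800 + (z_c − 26.1676)×3360
Column B: 0.879×0 + x×2810 + (z_c − 0.879 − 0 − x)×3360
The z_c×3360 term appears on both sides and cancels. Collect the known terms of each column as K = Σ(ρt)_known − 3360 × (depth of known layers): K_A = 73326.04 − 3360×26.1676 = −14597.096; K_B = 0 − 3360×(0.879 + 0) = −2953.44.
Balance: K_A = K_B − x×(3360 − 2810), so x = (K_B − K_A)/(3360 − 2810) = 11643.7/550 = 21.2 km.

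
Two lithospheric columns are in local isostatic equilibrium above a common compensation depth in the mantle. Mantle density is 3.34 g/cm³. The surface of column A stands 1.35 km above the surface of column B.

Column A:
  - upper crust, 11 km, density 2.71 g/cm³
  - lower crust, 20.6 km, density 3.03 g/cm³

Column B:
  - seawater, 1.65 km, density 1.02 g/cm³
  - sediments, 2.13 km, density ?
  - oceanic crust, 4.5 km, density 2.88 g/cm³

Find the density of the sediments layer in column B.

1.97 g/cm³

Take the compensation level at the base of the deeper column (depth z_c below the surface of column A) and equate Σ ρ_i t_i down to z_c; mantle fills any gap and the z_c terms cancel.
Column A: 11×2.71 + 20.6×3.03 + (z_c − 31.6)×3.34
Column B: 1.35×0 + 1.65×1.02 + 2.13×ρ + 4.5×2.88 + (z_c − 1.35 − 8.28)×3.34
The z_c×3.34 term appears on both sides and cancels. Collect the known terms of each column as K = Σ(ρt)_known − 3.34 × (depth of known layers): K_A = 92.228 − 3.34×31.6 = −13.316; K_B = 14.643 − 3.34×(1.35 + 8.28) = −17.5212.
Balance: K_A = K_B + 2.13×ρ, so ρ = (K_A − K_B)/2.13 = 4.2052/2.13 = 1.97 g/cm³.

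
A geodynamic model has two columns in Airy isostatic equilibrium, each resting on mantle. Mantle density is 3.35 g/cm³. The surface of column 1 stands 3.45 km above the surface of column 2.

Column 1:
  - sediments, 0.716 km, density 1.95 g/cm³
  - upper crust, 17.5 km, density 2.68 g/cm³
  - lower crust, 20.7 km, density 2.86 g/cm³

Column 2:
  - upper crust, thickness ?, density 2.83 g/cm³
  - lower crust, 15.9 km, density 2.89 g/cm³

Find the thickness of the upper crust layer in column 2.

7.69 km

Take the compensation level at the base of the deeper column (depth z_c below the surface of column 1) and equate Σ ρ_i t_i down to z_c; mantle fills any gap and the z_c terms cancel.
Column 1: 0.716×1.95 + 17.5×2.68 + 20.7×2.86 + (z_c − 38.916)×3.35
Column 2: 3.45×0 + x×2.83 + 15.9×2.89 + (z_c − 3.45 − 15.9 − x)×3.35
The z_c×3.35 term appears on both sides and cancels. Collect the known terms of each column as K = Σ(ρt)_known − 3.35 × (depth of known layers): K_1 = 107.4982 − 3.35×38.916 = −22.8704; K_2 = 45.951 − 3.35×(3.45 + 15.9) = −18.8715.
Balance: K_1 = K_2 − x×(3.35 − 2.83), so x = (K_2 − K_1)/(3.35 − 2.83) = 3.9989/0.52 = 7.69 km.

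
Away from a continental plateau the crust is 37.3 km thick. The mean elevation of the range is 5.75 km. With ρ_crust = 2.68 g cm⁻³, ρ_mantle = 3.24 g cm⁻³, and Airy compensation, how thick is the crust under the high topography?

Root depth r = h ρ_c / (ρ_m − ρ_c) = 5.75 km × 2.68 / 0.56 = 27.52 km.
Total thickness = T + h + r = 37.3 km + 5.75 km + 27.52 km = 70.6 km.

70.6 km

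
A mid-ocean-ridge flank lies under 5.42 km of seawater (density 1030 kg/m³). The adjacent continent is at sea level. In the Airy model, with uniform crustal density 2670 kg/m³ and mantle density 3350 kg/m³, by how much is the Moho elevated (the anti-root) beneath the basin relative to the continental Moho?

In Airy isostatic equilibrium: replacing crust with seawater at the top is compensated by replacing crust with mantle at the base: d (ρ_c − ρ_w) = a (ρ_m − ρ_c).
a = d (ρ_c − ρ_w)/(ρ_m − ρ_c) = 5.42 km × 1640/680 = 13.1 km.

13.1 km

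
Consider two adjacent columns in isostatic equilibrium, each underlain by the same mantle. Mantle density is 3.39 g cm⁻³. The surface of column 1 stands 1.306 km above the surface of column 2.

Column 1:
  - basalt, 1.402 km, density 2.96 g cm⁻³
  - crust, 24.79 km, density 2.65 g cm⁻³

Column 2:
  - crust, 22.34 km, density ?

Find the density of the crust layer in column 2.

Take the compensation level at the base of the deeper column (depth z_c below the surface of column 1) and equate Σ ρ_i t_i down to z_c; mantle fills any gap and the z_c terms cancel.
Column 1: 1.402×2.96 + 24.79×2.65 + (z_c − 26.192)×3.39
Column 2: 1.306×0 + 22.34×ρ + (z_c − 1.306 − 22.34)×3.39
The z_c×3.39 term appears on both sides and cancels. Collect the known terms of each column as K = Σ(ρt)_known − 3.39 × (depth of known layers): K_1 = 69.84342 − 3.39×26.192 = −18.94746; K_2 = 0 − 3.39×(1.306 + 22.34) = −80.15994.
Balance: K_1 = K_2 + 22.34×ρ, so ρ = (K_1 − K_2)/22.34 = 61.2125/22.34 = 2.74 g cm⁻³.

2.74 g cm⁻³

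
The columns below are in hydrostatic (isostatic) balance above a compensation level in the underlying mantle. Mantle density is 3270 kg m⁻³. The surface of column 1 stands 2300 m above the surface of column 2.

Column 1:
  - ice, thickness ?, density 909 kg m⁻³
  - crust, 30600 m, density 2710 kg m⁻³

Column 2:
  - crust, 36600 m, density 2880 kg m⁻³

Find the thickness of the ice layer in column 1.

Take the compensation level at the base of the deeper column (depth z_c below the surface of column 1) and equate Σ ρ_i t_i down to z_c; mantle fills any gap and the z_c terms cancel.
Column 1: x×909 + 30600×2710 + (z_c − 30600 − x)×3270
Column 2: 2300×0 + 36600×2880 + (z_c − 2300 − 36600)×3270
The z_c×3270 term appears on both sides and cancels. Collect the known terms of each column as K = Σ(ρt)_known − 3270 × (depth of known layers): K_1 = 82926000 − 3270×30600 = −17136000; K_2 = 105408000 − 3270×(2300 + 36600) = −21795000.
Balance: K_1 − x×(3270 − 909) = K_2, so x = (K_1 − K_2)/(3270 − 909) = 4659000/2361 = 1970 m.

1970 m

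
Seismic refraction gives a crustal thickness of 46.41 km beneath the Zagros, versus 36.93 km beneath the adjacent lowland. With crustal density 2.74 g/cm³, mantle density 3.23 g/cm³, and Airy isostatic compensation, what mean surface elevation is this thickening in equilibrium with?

1.44 km

Excess crust Δ = 46.41 km − 36.93 km = 9.48 km, split between elevation h and root r with h + r = Δ.
Airy balance ρ_c h = (ρ_m − ρ_c) r gives r = h ρ_c/(ρ_m − ρ_c), so h (1 + ρ_c/(ρ_m − ρ_c)) = Δ, i.e. h = Δ (ρ_m − ρ_c)/ρ_m.
h = 9.48 km × 0.49/3.23 = 1.44 km.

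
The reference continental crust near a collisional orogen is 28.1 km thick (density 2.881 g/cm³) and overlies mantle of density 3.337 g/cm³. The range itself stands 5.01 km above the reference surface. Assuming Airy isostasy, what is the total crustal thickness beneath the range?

Root depth r = h ρ_c / (ρ_m − ρ_c) = 5.01 km × 2.881 / 0.456 = 31.65 km.
Total thickness = T + h + r = 28.1 km + 5.01 km + 31.65 km = 64.8 km.

64.8 km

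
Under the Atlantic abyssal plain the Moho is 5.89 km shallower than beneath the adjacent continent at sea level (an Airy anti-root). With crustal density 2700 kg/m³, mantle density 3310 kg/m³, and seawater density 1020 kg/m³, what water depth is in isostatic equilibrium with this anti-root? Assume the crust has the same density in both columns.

Replacing a thickness d of crust by seawater at the top must be balanced by replacing crust with mantle at the base: d (ρ_c − ρ_w) = a (ρ_m − ρ_c).
d = a (ρ_m − ρ_c)/(ρ_c − ρ_w) = 5.89 km × 610/1680 = 2.14 km.

2.14 km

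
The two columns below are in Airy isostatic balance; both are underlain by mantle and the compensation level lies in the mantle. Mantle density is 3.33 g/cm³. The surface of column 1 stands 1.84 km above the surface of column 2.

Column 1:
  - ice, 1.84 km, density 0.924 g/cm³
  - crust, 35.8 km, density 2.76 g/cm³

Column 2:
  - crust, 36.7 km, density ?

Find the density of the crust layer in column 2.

2.82 g/cm³

Take the compensation level at the base of the deeper column (depth z_c below the surface of column 1) and equate Σ ρ_i t_i down to z_c; mantle fills any gap and the z_c terms cancel.
Column 1: 1.84×0.924 + 35.8×2.76 + (z_c − 37.64)×3.33
Column 2: 1.84×0 + 36.7×ρ + (z_c − 1.84 − 36.7)×3.33
The z_c×3.33 term appears on both sides and cancels. Collect the known terms of each column as K = Σ(ρt)_known − 3.33 × (depth of known layers): K_1 = 100.50816 − 3.33×37.64 = −24.83304; K_2 = 0 − 3.33×(1.84 + 36.7) = −128.3382.
Balance: K_1 = K_2 + 36.7×ρ, so ρ = (K_1 − K_2)/36.7 = 103.505/36.7 = 2.82 g/cm³.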